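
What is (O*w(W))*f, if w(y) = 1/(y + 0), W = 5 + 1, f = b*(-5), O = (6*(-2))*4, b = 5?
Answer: 200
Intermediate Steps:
O = -48 (O = -12*4 = -48)
f = -25 (f = 5*(-5) = -25)
W = 6
w(y) = 1/y
(O*w(W))*f = -48/6*(-25) = -48*⅙*(-25) = -8*(-25) = 200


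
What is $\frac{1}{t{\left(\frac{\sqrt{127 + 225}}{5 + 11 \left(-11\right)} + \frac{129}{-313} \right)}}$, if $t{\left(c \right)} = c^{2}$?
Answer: $\frac{1330662527729671}{140179987896169} - \frac{192950857199514 \sqrt{22}}{140179987896169} \approx 3.0364$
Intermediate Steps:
$\frac{1}{t{\left(\frac{\sqrt{127 + 225}}{5 + 11 \left(-11\right)} + \frac{129}{-313} \right)}} = \frac{1}{\left(\frac{\sqrt{127 + 225}}{5 + 11 \left(-11\right)} + \frac{129}{-313}\right)^{2}} = \frac{1}{\left(\frac{\sqrt{352}}{5 - 121} + 129 \left(- \frac{1}{313}\right)\right)^{2}} = \frac{1}{\left(\frac{4 \sqrt{22}}{-116} - \frac{129}{313}\right)^{2}} = \frac{1}{\left(4 \sqrt{22} \left(- \frac{1}{116}\right) - \frac{129}{313}\right)^{2}} = \frac{1}{\left(- \frac{\sqrt{22}}{29} - \frac{129}{313}\right)^{2}} = \frac{1}{\left(- \frac{129}{313} - \frac{\sqrt{22}}{29}\right)^{2}}$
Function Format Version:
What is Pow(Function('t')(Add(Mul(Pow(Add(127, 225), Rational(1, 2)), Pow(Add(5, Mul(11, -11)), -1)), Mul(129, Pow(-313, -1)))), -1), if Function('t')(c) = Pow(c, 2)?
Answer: Add(Rational(1330662527729671, 140179987896169), Mul(Rational(-192950857199514, 140179987896169), Pow(22, Rational(1, 2)))) ≈ 3.0364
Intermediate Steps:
Pow(Function('t')(Add(Mul(Pow(Add(127, 225), Rational(1, 2)), Pow(Add(5, Mul(11, -11)), -1)), Mul(129, Pow(-313, -1)))), -1) = Pow(Pow(Add(Mul(Pow(Add(127, 225), Rational(1, 2)), Pow(Add(5, Mul(11, -11)), -1)), Mul(129, Pow(-313, -1))), 2), -1) = Pow(Pow(Add(Mul(Pow(352, Rational(1, 2)), Pow(Add(5, -121), -1)), Mul(129, Rational(-1, 313))), 2), -1) = Pow(Pow(Add(Mul(Mul(4, Pow(22, Rational(1, 2))), Pow(-116, -1)), Rational(-129, 313)), 2), -1) = Pow(Pow(Add(Mul(Mul(4, Pow(22, Rational(1, 2))), Rational(-1, 116)), Rational(-129, 313)), 2), -1) = Pow(Pow(Add(Mul(Rational(-1, 29), Pow(22, Rational(1, 2))), Rational(-129, 313)), 2), -1) = Pow(Pow(Add(Rational(-129, 313), Mul(Rational(-1, 29), Pow(22, Rational(1, 2)))), 2), -1) = Pow(Add(Rational(-129, 313), Mul(Rational(-1, 29), Pow(22, Rational(1, 2)))), -2)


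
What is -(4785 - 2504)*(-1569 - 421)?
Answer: 4539190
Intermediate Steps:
-(4785 - 2504)*(-1569 - 421) = -2281*(-1990) = -1*(-4539190) = 4539190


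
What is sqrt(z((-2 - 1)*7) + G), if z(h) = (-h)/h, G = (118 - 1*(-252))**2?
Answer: 3*sqrt(15211) ≈ 370.00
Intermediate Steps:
G = 136900 (G = (118 + 252)**2 = 370**2 = 136900)
z(h) = -1
sqrt(z((-2 - 1)*7) + G) = sqrt(-1 + 136900) = sqrt(136899) = 3*sqrt(15211)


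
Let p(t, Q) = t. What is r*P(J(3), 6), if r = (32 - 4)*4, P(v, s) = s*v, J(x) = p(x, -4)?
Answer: 2016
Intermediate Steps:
J(x) = x
r = 112 (r = 28*4 = 112)
r*P(J(3), 6) = 112*(6*3) = 112*18 = 2016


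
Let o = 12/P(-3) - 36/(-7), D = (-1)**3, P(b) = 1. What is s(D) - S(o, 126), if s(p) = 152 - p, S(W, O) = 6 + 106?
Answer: 41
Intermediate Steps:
D = -1
o = 120/7 (o = 12/1 - 36/(-7) = 12*1 - 36*(-1/7) = 12 + 36/7 = 120/7 ≈ 17.143)
S(W, O) = 112
s(D) - S(o, 126) = (152 - 1*(-1)) - 1*112 = (152 + 1) - 112 = 153 - 112 = 41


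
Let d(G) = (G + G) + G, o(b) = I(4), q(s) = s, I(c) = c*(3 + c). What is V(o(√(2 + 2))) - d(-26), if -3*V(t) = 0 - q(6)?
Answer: 80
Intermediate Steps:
o(b) = 28 (o(b) = 4*(3 + 4) = 4*7 = 28)
V(t) = 2 (V(t) = -(0 - 1*6)/3 = -(0 - 6)/3 = -⅓*(-6) = 2)
d(G) = 3*G (d(G) = 2*G + G = 3*G)
V(o(√(2 + 2))) - d(-26) = 2 - 3*(-26) = 2 - 1*(-78) = 2 + 78 = 80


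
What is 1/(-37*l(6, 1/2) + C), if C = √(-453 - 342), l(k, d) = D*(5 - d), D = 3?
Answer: -666/333727 - 4*I*√795/1001181 ≈ -0.0019956 - 0.00011265*I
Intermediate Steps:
l(k, d) = 15 - 3*d (l(k, d) = 3*(5 - d) = 15 - 3*d)
C = I*√795 (C = √(-795) = I*√795 ≈ 28.196*I)
1/(-37*l(6, 1/2) + C) = 1/(-37*(15 - 3/2) + I*√795) = 1/(-37*27/2 + I*√795) = 1/(-999/2 + I*√795)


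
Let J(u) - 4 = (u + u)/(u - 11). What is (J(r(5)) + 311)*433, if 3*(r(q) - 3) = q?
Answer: 2579381/19 ≈ 1.3576e+5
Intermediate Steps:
r(q) = 3 + q/3
J(u) = 4 + 2*u/(-11 + u) (J(u) = 4 + (u + u)/(u - 11) = 4 + (2*u)/(-11 + u) = 4 + 2*u/(-11 + u))
(J(r(5)) + 311)*433 = (2*(-22 + 3*(3 + (⅓)*5))/(-11 + (3 + (⅓)*5)) + 311)*433 = (2*(-22 + 3*(3 + 5/3))/(-11 + (3 + 5/3)) + 311)*433 = (2*(-22 + 3*(14/3))/(-11 + 14/3) + 311)*433 = (2*(-22 + 14)/(-19/3) + 311)*433 = (2*(-3/19)*(-8) + 311)*433 = (48/19 + 311)*433 = (5957/19)*433 = 2579381/19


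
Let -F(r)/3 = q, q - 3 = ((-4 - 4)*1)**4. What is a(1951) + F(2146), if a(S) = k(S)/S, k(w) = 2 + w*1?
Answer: -23989494/1951 ≈ -12296.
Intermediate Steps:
k(w) = 2 + w
a(S) = (2 + S)/S
q = 4099 (q = 3 + ((-4 - 4)*1)**4 = 3 + (-8*1)**4 = 3 + (-8)**4 = 3 + 4096 = 4099)
F(r) = -12297 (F(r) = -3*4099 = -12297)
a(1951) + F(2146) = (2 + 1951)/1951 - 12297 = (1/1951)*1953 - 12297 = 1953/1951 - 12297 = -23989494/1951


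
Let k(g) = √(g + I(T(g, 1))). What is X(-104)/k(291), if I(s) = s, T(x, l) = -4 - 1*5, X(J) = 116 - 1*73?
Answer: 43*√282/282 ≈ 2.5606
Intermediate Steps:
X(J) = 43 (X(J) = 116 - 73 = 43)
T(x, l) = -9 (T(x, l) = -4 - 5 = -9)
k(g) = √(-9 + g) (k(g) = √(g - 9) = √(-9 + g))
X(-104)/k(291) = 43/(√(-9 + 291)) = 43/(√282) = 43*(√282/282) = 43*√282/282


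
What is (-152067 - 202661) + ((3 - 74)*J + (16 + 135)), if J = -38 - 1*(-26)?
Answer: -353725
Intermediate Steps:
J = -12 (J = -38 + 26 = -12)
(-152067 - 202661) + ((3 - 74)*J + (16 + 135)) = (-152067 - 202661) + ((3 - 74)*(-12) + (16 + 135)) = -354728 + (-71*(-12) + 151) = -354728 + (852 + 151) = -354728 + 1003 = -353725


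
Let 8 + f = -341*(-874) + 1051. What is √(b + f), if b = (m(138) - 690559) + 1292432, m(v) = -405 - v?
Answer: √900407 ≈ 948.90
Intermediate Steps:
f = 299077 (f = -8 + (-341*(-874) + 1051) = -8 + (298034 + 1051) = -8 + 299085 = 299077)
b = 601330 (b = ((-405 - 1*138) - 690559) + 1292432 = ((-405 - 138) - 690559) + 1292432 = (-543 - 690559) + 1292432 = -691102 + 1292432 = 601330)
√(b + f) = √(601330 + 299077) = √900407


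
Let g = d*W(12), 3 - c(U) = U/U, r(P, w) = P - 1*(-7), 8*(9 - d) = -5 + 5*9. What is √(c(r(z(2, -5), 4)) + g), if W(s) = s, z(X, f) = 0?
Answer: 5*√2 ≈ 7.0711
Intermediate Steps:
d = 4 (d = 9 - (-5 + 5*9)/8 = 9 - (-5 + 45)/8 = 9 - ⅛*40 = 9 - 5 = 4)
r(P, w) = 7 + P (r(P, w) = P + 7 = 7 + P)
c(U) = 2 (c(U) = 3 - U/U = 3 - 1*1 = 3 - 1 = 2)
g = 48 (g = 4*12 = 48)
√(c(r(z(2, -5), 4)) + g) = √(2 + 48) = √50 = 5*√2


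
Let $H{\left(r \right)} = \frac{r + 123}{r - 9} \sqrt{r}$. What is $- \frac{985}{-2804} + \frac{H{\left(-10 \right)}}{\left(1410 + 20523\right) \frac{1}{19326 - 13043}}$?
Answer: $\frac{985}{2804} - \frac{709979 i \sqrt{10}}{416727} \approx 0.35128 - 5.3876 i$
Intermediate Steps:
$H{\left(r \right)} = \frac{\sqrt{r} \left(123 + r\right)}{-9 + r}$ ($H{\left(r \right)} = \frac{123 + r}{-9 + r} \sqrt{r} = \frac{\sqrt{r} \left(123 + r\right)}{-9 + r}$)
$- \frac{985}{-2804} + \frac{H{\left(-10 \right)}}{\left(1410 + 20523\right) \frac{1}{19326 - 13043}} = - \frac{985}{-2804} + \frac{\sqrt{-10} \frac{1}{-9 - 10} \left(123 - 10\right)}{\left(1410 + 20523\right) \frac{1}{19326 - 13043}} = \left(-985\right) \left(- \frac{1}{2804}\right) + \frac{i \sqrt{10} \frac{1}{-19} \cdot 113}{21933 \cdot \frac{1}{6283}} = \frac{985}{2804} + \frac{i \sqrt{10} \left(- \frac{1}{19}\right) 113}{21933 \cdot \frac{1}{6283}} = \frac{985}{2804} + \frac{\left(- \frac{113}{19}\right) i \sqrt{10}}{\frac{21933}{6283}} = \frac{985}{2804} + - \frac{113 i \sqrt{10}}{19} \cdot \frac{6283}{21933} = \frac{985}{2804} - \frac{709979 i \sqrt{10}}{416727}$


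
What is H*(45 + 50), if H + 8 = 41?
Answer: 3135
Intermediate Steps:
H = 33 (H = -8 + 41 = 33)
H*(45 + 50) = 33*(45 + 50) = 33*95 = 3135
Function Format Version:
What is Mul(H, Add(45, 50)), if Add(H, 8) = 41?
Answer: 3135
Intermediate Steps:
H = 33 (H = Add(-8, 41) = 33)
Mul(H, Add(45, 50)) = Mul(33, Add(45, 50)) = Mul(33, 95) = 3135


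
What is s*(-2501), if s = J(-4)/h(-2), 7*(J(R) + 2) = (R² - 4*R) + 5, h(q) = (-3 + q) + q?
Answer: 57523/49 ≈ 1173.9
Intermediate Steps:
h(q) = -3 + 2*q
J(R) = -9/7 - 4*R/7 + R²/7 (J(R) = -2 + ((R² - 4*R) + 5)/7 = -2 + (5 + R² - 4*R)/7 = -2 + (5/7 - 4*R/7 + R²/7) = -9/7 - 4*R/7 + R²/7)
s = -23/49 (s = (-9/7 - 4/7*(-4) + (⅐)*(-4)²)/(-3 + 2*(-2)) = (-9/7 + 16/7 + (⅐)*16)/(-3 - 4) = (-9/7 + 16/7 + 16/7)/(-7) = (23/7)*(-⅐) = -23/49 ≈ -0.46939)
s*(-2501) = -23/49*(-2501) = 57523/49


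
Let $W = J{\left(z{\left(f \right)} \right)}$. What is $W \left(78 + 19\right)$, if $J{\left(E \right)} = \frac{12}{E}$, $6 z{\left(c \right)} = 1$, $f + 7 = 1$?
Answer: $6984$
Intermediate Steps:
$f = -6$ ($f = -7 + 1 = -6$)
$z{\left(c \right)} = \frac{1}{6}$ ($z{\left(c \right)} = \frac{1}{6} \cdot 1 = \frac{1}{6}$)
$W = 72$ ($W = 12 \frac{1}{\frac{1}{6}} = 12 \cdot 6 = 72$)
$W \left(78 + 19\right) = 72 \left(78 + 19\right) = 72 \cdot 97 = 6984$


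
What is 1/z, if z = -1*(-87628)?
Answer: 1/87628 ≈ 1.1412e-5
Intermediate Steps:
z = 87628
1/z = 1/87628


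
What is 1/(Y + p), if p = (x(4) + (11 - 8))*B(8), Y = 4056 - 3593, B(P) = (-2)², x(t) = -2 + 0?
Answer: 1/467 ≈ 0.0021413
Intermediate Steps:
x(t) = -2
B(P) = 4
Y = 463
p = 4 (p = (-2 + (11 - 8))*4 = (-2 + 3)*4 = 1*4 = 4)
1/(Y + p) = 1/(463 + 4) = 1/467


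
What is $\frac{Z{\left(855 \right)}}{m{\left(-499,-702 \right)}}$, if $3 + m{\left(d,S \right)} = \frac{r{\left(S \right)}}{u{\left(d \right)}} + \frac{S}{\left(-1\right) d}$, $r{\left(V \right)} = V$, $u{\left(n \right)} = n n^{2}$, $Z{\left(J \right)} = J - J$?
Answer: $0$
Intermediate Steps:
$Z{\left(J \right)} = 0$
$u{\left(n \right)} = n^{3}$
$m{\left(d,S \right)} = -3 + \frac{S}{d^{3}} - \frac{S}{d}$ ($m{\left(d,S \right)} = -3 + \left(\frac{S}{d^{3}} + \frac{S}{\left(-1\right) d}\right) = -3 + \left(\frac{S}{d^{3}} + S \left(- \frac{1}{d}\right)\right) = -3 - \left(\frac{S}{d} - \frac{S}{d^{3}}\right) = -3 + \frac{S}{d^{3}} - \frac{S}{d}$)
$\frac{Z{\left(855 \right)}}{m{\left(-499,-702 \right)}} = \frac{0}{-3 - \frac{702}{-124251499} - - \frac{702}{-499}} = \frac{0}{-3 - - \frac{702}{124251499} - \left(-702\right) \left(- \frac{1}{499}\right)} = \frac{0}{-3 + \frac{702}{124251499} - \frac{702}{499}} = \frac{0}{- \frac{547552497}{124251499}} = 0 \left(- \frac{124251499}{547552497}\right) = 0$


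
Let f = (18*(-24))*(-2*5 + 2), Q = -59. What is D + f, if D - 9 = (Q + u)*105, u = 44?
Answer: 1890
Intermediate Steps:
D = -1566 (D = 9 + (-59 + 44)*105 = 9 - 15*105 = 9 - 1575 = -1566)
f = 3456 (f = -432*(-10 + 2) = -432*(-8) = 3456)
D + f = -1566 + 3456 = 1890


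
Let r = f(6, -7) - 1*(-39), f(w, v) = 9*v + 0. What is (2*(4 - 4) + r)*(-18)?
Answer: 432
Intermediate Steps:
f(w, v) = 9*v
r = -24 (r = 9*(-7) - 1*(-39) = -63 + 39 = -24)
(2*(4 - 4) + r)*(-18) = (2*(4 - 4) - 24)*(-18) = (2*0 - 24)*(-18) = (0 - 24)*(-18) = -24*(-18) = 432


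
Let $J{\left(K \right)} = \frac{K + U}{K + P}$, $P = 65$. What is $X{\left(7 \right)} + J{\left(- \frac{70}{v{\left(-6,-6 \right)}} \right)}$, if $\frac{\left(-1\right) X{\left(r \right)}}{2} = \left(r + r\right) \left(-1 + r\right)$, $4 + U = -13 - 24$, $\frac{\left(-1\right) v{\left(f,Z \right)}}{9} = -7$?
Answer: $- \frac{96979}{575} \approx -168.66$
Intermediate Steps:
$v{\left(f,Z \right)} = 63$ ($v{\left(f,Z \right)} = \left(-9\right) \left(-7\right) = 63$)
$U = -41$ ($U = -4 - 37 = -41$)
$J{\left(K \right)} = \frac{-41 + K}{65 + K}$ ($J{\left(K \right)} = \frac{K - 41}{K + 65} = \frac{-41 + K}{65 + K}$)
$X{\left(r \right)} = - 4 r \left(-1 + r\right)$ ($X{\left(r \right)} = - 2 \left(r + r\right) \left(-1 + r\right) = - 2 \cdot 2 r \left(-1 + r\right) = - 4 r \left(-1 + r\right)$)
$X{\left(7 \right)} + J{\left(- \frac{70}{v{\left(-6,-6 \right)}} \right)} = 4 \cdot 7 \left(1 - 7\right) + \frac{-41 - \frac{70}{63}}{65 - \frac{70}{63}} = 4 \cdot 7 \left(1 - 7\right) + \frac{-41 - \frac{10}{9}}{65 - \frac{10}{9}} = 4 \cdot 7 \left(-6\right) + \frac{-41 - \frac{10}{9}}{65 - \frac{10}{9}} = -168 + \frac{1}{\frac{575}{9}} \left(- \frac{379}{9}\right) = -168 + \frac{9}{575} \left(- \frac{379}{9}\right) = -168 - \frac{379}{575} = - \frac{96979}{575}$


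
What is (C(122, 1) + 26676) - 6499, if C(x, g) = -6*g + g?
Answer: 20172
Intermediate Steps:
C(x, g) = -5*g
(C(122, 1) + 26676) - 6499 = (-5*1 + 26676) - 6499 = (-5 + 26676) - 6499 = 26671 - 6499 = 20172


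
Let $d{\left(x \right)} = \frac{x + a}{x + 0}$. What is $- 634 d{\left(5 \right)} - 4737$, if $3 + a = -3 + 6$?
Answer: $-5371$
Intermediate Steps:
$a = 0$ ($a = -3 + \left(-3 + 6\right) = -3 + 3 = 0$)
$d{\left(x \right)} = 1$ ($d{\left(x \right)} = \frac{x + 0}{x + 0} = \frac{x}{x} = 1$)
$- 634 d{\left(5 \right)} - 4737 = \left(-634\right) 1 - 4737 = -634 - 4737 = -5371$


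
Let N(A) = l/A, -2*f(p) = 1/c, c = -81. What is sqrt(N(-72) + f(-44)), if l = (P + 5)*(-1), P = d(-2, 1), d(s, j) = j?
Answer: sqrt(29)/18 ≈ 0.29918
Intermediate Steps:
P = 1
l = -6 (l = (1 + 5)*(-1) = 6*(-1) = -6)
f(p) = 1/162 (f(p) = -1/2/(-81) = -1/2*(-1/81) = 1/162)
N(A) = -6/A
sqrt(N(-72) + f(-44)) = sqrt(-6/(-72) + 1/162) = sqrt(-6*(-1/72) + 1/162) = sqrt(1/12 + 1/162) = sqrt(29/324) = sqrt(29)/18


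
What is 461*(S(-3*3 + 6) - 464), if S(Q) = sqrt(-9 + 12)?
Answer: -213904 + 461*sqrt(3) ≈ -2.1311e+5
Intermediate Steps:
S(Q) = sqrt(3)
461*(S(-3*3 + 6) - 464) = 461*(sqrt(3) - 464) = 461*(-464 + sqrt(3)) = -213904 + 461*sqrt(3)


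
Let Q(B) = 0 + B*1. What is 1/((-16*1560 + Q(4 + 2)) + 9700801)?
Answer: 1/9675847 ≈ 1.0335e-7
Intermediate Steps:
Q(B) = B (Q(B) = 0 + B = B)
1/((-16*1560 + Q(4 + 2)) + 9700801) = 1/((-16*1560 + (4 + 2)) + 9700801) = 1/((-24960 + 6) + 9700801) = 1/(-24954 + 9700801) = 1/9675847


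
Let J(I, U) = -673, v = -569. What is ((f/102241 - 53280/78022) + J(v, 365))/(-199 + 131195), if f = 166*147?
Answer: -2686048170941/522480644186396 ≈ -0.0051410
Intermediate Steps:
f = 24402
((f/102241 - 53280/78022) + J(v, 365))/(-199 + 131195) = ((24402/102241 - 53280/78022) - 673)/(-199 + 131195) = ((24402*(1/102241) - 53280*1/78022) - 673)/130996 = ((24402/102241 - 26640/39011) - 673)*(1/130996) = (-1771753818/3988523651 - 673)*(1/130996) = -2686048170941/3988523651*1/130996 = -2686048170941/522480644186396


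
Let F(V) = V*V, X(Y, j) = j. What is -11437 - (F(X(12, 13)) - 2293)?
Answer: -9313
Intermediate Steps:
F(V) = V²
-11437 - (F(X(12, 13)) - 2293) = -11437 - (13² - 2293) = -11437 - (169 - 2293) = -11437 - 1*(-2124) = -11437 + 2124 = -9313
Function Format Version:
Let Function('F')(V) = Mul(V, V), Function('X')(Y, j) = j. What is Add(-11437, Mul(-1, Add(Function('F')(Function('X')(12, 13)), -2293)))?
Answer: -9313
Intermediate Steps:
Function('F')(V) = Pow(V, 2)
Add(-11437, Mul(-1, Add(Function('F')(Function('X')(12, 13)), -2293))) = Add(-11437, Mul(-1, Add(Pow(13, 2), -2293))) = Add(-11437, Mul(-1, Add(169, -2293))) = Add(-11437, Mul(-1, -2124)) = Add(-11437, 2124) = -9313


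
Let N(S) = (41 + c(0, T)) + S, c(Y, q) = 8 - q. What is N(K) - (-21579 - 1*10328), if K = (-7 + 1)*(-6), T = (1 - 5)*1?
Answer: 31996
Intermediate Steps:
T = -4 (T = -4*1 = -4)
K = 36 (K = -6*(-6) = 36)
N(S) = 53 + S (N(S) = (41 + (8 - 1*(-4))) + S = (41 + (8 + 4)) + S = (41 + 12) + S = 53 + S)
N(K) - (-21579 - 1*10328) = (53 + 36) - (-21579 - 1*10328) = 89 - (-21579 - 10328) = 89 - 1*(-31907) = 89 + 31907 = 31996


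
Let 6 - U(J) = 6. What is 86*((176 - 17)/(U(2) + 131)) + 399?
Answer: 65943/131 ≈ 503.38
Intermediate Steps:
U(J) = 0 (U(J) = 6 - 1*6 = 6 - 6 = 0)
86*((176 - 17)/(U(2) + 131)) + 399 = 86*((176 - 17)/(0 + 131)) + 399 = 86*(159/131) + 399 = 13674/131 + 399 = 65943/131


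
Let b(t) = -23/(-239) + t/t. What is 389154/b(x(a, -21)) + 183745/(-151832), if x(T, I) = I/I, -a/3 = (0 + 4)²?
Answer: 7060756529701/19889992 ≈ 3.5499e+5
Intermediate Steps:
a = -48 (a = -3*(0 + 4)² = -3*4² = -3*16 = -48)
x(T, I) = 1
b(t) = 262/239 (b(t) = -23*(-1/239) + 1 = 23/239 + 1 = 262/239)
389154/b(x(a, -21)) + 183745/(-151832) = 389154/(262/239) + 183745/(-151832) = 389154*(239/262) + 183745*(-1/151832) = 46503903/131 - 183745/151832 = 7060756529701/19889992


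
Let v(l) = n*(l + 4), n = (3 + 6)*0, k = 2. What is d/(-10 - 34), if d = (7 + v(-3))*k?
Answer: -7/22 ≈ -0.31818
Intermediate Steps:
n = 0 (n = 9*0 = 0)
v(l) = 0 (v(l) = 0*(l + 4) = 0*(4 + l) = 0)
d = 14 (d = (7 + 0)*2 = 7*2 = 14)
d/(-10 - 34) = 14/(-10 - 34) = 14/(-44) = 14*(-1/44) = -7/22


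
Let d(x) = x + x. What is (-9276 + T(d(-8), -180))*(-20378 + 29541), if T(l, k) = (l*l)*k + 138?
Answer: -505962534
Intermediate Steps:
d(x) = 2*x
T(l, k) = 138 + k*l² (T(l, k) = l²*k + 138 = k*l² + 138 = 138 + k*l²)
(-9276 + T(d(-8), -180))*(-20378 + 29541) = (-9276 + (138 - 180*(2*(-8))²))*(-20378 + 29541) = (-9276 + (138 - 180*(-16)²))*9163 = (-9276 + (138 - 180*256))*9163 = (-9276 + (138 - 46080))*9163 = (-9276 - 45942)*9163 = -55218*9163 = -505962534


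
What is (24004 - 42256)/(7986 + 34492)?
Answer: -9126/21239 ≈ -0.42968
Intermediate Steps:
(24004 - 42256)/(7986 + 34492) = -18252/42478 = -18252*1/42478 = -9126/21239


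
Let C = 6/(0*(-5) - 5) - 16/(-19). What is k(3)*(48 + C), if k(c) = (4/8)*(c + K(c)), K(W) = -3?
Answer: 0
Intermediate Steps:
k(c) = -3/2 + c/2 (k(c) = (4/8)*(c - 3) = (4*(1/8))*(-3 + c) = (-3 + c)/2 = -3/2 + c/2)
C = -34/95 (C = 6/(0 - 5) - 16*(-1/19) = 6/(-5) + 16/19 = 6*(-1/5) + 16/19 = -6/5 + 16/19 = -34/95 ≈ -0.35789)
k(3)*(48 + C) = (-3/2 + (1/2)*3)*(48 - 34/95) = (-3/2 + 3/2)*(4526/95) = 0*(4526/95) = 0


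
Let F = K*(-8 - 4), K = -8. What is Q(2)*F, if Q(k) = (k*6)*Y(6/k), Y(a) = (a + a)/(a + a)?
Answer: 1152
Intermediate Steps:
Y(a) = 1 (Y(a) = (2*a)/((2*a)) = (2*a)*(1/(2*a)) = 1)
F = 96 (F = -8*(-8 - 4) = -8*(-12) = 96)
Q(k) = 6*k (Q(k) = (k*6)*1 = (6*k)*1 = 6*k)
Q(2)*F = (6*2)*96 = 12*96 = 1152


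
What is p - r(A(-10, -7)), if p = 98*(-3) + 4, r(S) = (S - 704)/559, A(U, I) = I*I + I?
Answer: -161448/559 ≈ -288.82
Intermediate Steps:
A(U, I) = I + I**2 (A(U, I) = I**2 + I = I + I**2)
r(S) = -704/559 + S/559 (r(S) = (-704 + S)*(1/559) = -704/559 + S/559)
p = -290 (p = -294 + 4 = -290)
p - r(A(-10, -7)) = -290 - (-704/559 + (-7*(1 - 7))/559) = -290 - (-704/559 + (-7*(-6))/559) = -290 - (-704/559 + (1/559)*42) = -290 - (-704/559 + 42/559) = -290 - 1*(-662/559) = -290 + 662/559 = -161448/559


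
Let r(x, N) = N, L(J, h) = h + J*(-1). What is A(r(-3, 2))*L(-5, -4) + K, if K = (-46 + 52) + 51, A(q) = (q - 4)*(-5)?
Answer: 67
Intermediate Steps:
L(J, h) = h - J
A(q) = 20 - 5*q (A(q) = (-4 + q)*(-5) = 20 - 5*q)
K = 57 (K = 6 + 51 = 57)
A(r(-3, 2))*L(-5, -4) + K = (20 - 5*2)*(-4 - 1*(-5)) + 57 = (20 - 10)*(-4 + 5) + 57 = 10*1 + 57 = 10 + 57 = 67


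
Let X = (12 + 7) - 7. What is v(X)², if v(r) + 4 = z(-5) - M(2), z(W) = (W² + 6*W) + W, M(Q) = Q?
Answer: 256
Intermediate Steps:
z(W) = W² + 7*W
X = 12 (X = 19 - 7 = 12)
v(r) = -16 (v(r) = -4 + (-5*(7 - 5) - 1*2) = -4 + (-5*2 - 2) = -4 + (-10 - 2) = -4 - 12 = -16)
v(X)² = (-16)² = 256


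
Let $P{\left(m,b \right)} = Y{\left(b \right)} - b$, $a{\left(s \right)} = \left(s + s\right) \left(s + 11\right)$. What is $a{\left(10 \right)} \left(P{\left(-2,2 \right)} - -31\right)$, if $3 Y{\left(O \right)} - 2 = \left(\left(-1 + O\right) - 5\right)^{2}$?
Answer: $14700$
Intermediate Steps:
$Y{\left(O \right)} = \frac{2}{3} + \frac{\left(-6 + O\right)^{2}}{3}$ ($Y{\left(O \right)} = \frac{2}{3} + \frac{\left(\left(-1 + O\right) - 5\right)^{2}}{3} = \frac{2}{3} + \frac{\left(-6 + O\right)^{2}}{3}$)
$a{\left(s \right)} = 2 s \left(11 + s\right)$
$P{\left(m,b \right)} = \frac{2}{3} - b + \frac{\left(-6 + b\right)^{2}}{3}$ ($P{\left(m,b \right)} = \left(\frac{2}{3} + \frac{\left(-6 + b\right)^{2}}{3}\right) - b = \frac{2}{3} - b + \frac{\left(-6 + b\right)^{2}}{3}$)
$a{\left(10 \right)} \left(P{\left(-2,2 \right)} - -31\right) = 2 \cdot 10 \left(11 + 10\right) \left(\left(\frac{38}{3} - 10 + \frac{2^{2}}{3}\right) - -31\right) = 2 \cdot 10 \cdot 21 \left(\left(\frac{38}{3} - 10 + \frac{1}{3} \cdot 4\right) + 31\right) = 420 \left(\left(\frac{38}{3} - 10 + \frac{4}{3}\right) + 31\right) = 420 \left(4 + 31\right) = 420 \cdot 35 = 14700$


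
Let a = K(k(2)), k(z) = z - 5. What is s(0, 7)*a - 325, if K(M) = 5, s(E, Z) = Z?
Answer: -290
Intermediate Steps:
k(z) = -5 + z
a = 5
s(0, 7)*a - 325 = 7*5 - 325 = 35 - 325 = -290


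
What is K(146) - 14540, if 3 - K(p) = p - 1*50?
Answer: -14633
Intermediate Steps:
K(p) = 53 - p (K(p) = 3 - (p - 1*50) = 3 - (p - 50) = 3 - (-50 + p) = 3 + (50 - p) = 53 - p)
K(146) - 14540 = (53 - 1*146) - 14540 = (53 - 146) - 14540 = -93 - 14540 = -14633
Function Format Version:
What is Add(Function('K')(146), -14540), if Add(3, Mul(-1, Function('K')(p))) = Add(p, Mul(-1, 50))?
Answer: -14633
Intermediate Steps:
Function('K')(p) = Add(53, Mul(-1, p)) (Function('K')(p) = Add(3, Mul(-1, Add(p, Mul(-1, 50)))) = Add(3, Mul(-1, Add(p, -50))) = Add(3, Mul(-1, Add(-50, p))) = Add(3, Add(50, Mul(-1, p))) = Add(53, Mul(-1, p)))
Add(Function('K')(146), -14540) = Add(Add(53, Mul(-1, 146)), -14540) = Add(Add(53, -146), -14540) = Add(-93, -14540) = -14633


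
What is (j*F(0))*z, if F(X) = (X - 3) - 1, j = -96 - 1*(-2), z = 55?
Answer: 20680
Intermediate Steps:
j = -94 (j = -96 + 2 = -94)
F(X) = -4 + X (F(X) = (-3 + X) - 1 = -4 + X)
(j*F(0))*z = -94*(-4 + 0)*55 = -94*(-4)*55 = 376*55 = 20680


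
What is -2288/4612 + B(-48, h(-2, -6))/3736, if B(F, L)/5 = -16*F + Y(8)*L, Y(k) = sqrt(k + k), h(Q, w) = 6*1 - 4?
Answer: 292081/538451 ≈ 0.54245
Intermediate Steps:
h(Q, w) = 2 (h(Q, w) = 6 - 4 = 2)
Y(k) = sqrt(2)*sqrt(k) (Y(k) = sqrt(2*k) = sqrt(2)*sqrt(k))
B(F, L) = -80*F + 20*L (B(F, L) = 5*(-16*F + (sqrt(2)*sqrt(8))*L) = 5*(-16*F + (sqrt(2)*(2*sqrt(2)))*L) = 5*(-16*F + 4*L) = -80*F + 20*L)
-2288/4612 + B(-48, h(-2, -6))/3736 = -2288/4612 + (-80*(-48) + 20*2)/3736 = -2288*1/4612 + (3840 + 40)*(1/3736) = -572/1153 + 3880*(1/3736) = -572/1153 + 485/467 = 292081/538451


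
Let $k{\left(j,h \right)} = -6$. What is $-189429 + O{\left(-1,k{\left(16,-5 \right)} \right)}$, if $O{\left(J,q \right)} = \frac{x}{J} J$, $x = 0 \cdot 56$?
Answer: $-189429$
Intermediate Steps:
$x = 0$
$O{\left(J,q \right)} = 0$ ($O{\left(J,q \right)} = \frac{0}{J} J = 0 J = 0$)
$-189429 + O{\left(-1,k{\left(16,-5 \right)} \right)} = -189429 + 0 = -189429$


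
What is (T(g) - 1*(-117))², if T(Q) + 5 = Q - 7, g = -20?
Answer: 7225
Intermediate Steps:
T(Q) = -12 + Q (T(Q) = -5 + (Q - 7) = -5 + (-7 + Q) = -12 + Q)
(T(g) - 1*(-117))² = ((-12 - 20) - 1*(-117))² = (-32 + 117)² = 85² = 7225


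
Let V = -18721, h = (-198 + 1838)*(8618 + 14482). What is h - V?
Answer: 37902721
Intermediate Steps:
h = 37884000 (h = 1640*23100 = 37884000)
h - V = 37884000 - 1*(-18721) = 37884000 + 18721 = 37902721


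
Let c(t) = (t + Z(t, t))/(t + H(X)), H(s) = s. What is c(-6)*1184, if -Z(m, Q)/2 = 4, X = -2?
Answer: 2072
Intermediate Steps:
Z(m, Q) = -8 (Z(m, Q) = -2*4 = -8)
c(t) = (-8 + t)/(-2 + t) (c(t) = (t - 8)/(t - 2) = (-8 + t)/(-2 + t))
c(-6)*1184 = ((-8 - 6)/(-2 - 6))*1184 = (-14/(-8))*1184 = -⅛*(-14)*1184 = (7/4)*1184 = 2072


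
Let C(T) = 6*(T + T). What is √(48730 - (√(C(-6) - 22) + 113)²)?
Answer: √(36055 - 226*I*√94) ≈ 189.97 - 5.7671*I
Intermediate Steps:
C(T) = 12*T (C(T) = 6*(2*T) = 12*T)
√(48730 - (√(C(-6) - 22) + 113)²) = √(48730 - (√(12*(-6) - 22) + 113)²) = √(48730 - (√(-72 - 22) + 113)²) = √(48730 - (√(-94) + 113)²) = √(48730 - (I*√94 + 113)²) = √(48730 - (113 + I*√94)²)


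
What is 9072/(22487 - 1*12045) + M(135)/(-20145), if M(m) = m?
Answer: 6044859/7011803 ≈ 0.86210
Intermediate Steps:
9072/(22487 - 1*12045) + M(135)/(-20145) = 9072/(22487 - 1*12045) + 135/(-20145) = 9072/(22487 - 12045) + 135*(-1/20145) = 9072/10442 - 9/1343 = 9072*(1/10442) - 9/1343 = 4536/5221 - 9/1343 = 6044859/7011803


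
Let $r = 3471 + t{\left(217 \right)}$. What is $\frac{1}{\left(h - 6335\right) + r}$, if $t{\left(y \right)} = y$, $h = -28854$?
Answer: $- \frac{1}{31501} \approx -3.1745 \cdot 10^{-5}$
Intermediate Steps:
$r = 3688$ ($r = 3471 + 217 = 3688$)
$\frac{1}{\left(h - 6335\right) + r} = \frac{1}{\left(-28854 - 6335\right) + 3688} = \frac{1}{-35189 + 3688} = \frac{1}{-31501} = - \frac{1}{31501}$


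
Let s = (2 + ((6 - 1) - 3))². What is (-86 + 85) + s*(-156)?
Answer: -2497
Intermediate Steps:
s = 16 (s = (2 + (5 - 3))² = (2 + 2)² = 4² = 16)
(-86 + 85) + s*(-156) = (-86 + 85) + 16*(-156) = -1 - 2496 = -2497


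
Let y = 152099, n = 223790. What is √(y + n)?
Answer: √375889 ≈ 613.10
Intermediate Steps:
√(y + n) = √(152099 + 223790) = √375889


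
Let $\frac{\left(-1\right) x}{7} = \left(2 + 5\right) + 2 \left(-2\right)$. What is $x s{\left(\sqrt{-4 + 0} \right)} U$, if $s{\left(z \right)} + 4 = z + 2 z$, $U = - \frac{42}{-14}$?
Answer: $252 - 378 i \approx 252.0 - 378.0 i$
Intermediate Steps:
$U = 3$ ($U = \left(-42\right) \left(- \frac{1}{14}\right) = 3$)
$x = -21$ ($x = - 7 \left(\left(2 + 5\right) + 2 \left(-2\right)\right) = - 7 \left(7 - 4\right) = \left(-7\right) 3 = -21$)
$s{\left(z \right)} = -4 + 3 z$ ($s{\left(z \right)} = -4 + \left(z + 2 z\right) = -4 + 3 z$)
$x s{\left(\sqrt{-4 + 0} \right)} U = - 21 \left(-4 + 3 \sqrt{-4 + 0}\right) 3 = - 21 \left(-4 + 3 \sqrt{-4}\right) 3 = - 21 \left(-4 + 3 \cdot 2 i\right) 3 = - 21 \left(-4 + 6 i\right) 3 = \left(84 - 126 i\right) 3 = 252 - 378 i$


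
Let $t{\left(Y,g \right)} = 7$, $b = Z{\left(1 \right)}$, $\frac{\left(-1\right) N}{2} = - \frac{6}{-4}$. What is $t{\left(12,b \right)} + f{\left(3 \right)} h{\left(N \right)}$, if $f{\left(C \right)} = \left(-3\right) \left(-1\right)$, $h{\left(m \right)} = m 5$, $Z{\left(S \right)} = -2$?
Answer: $-38$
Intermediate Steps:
$N = -3$ ($N = - 2 \left(- \frac{6}{-4}\right) = - 2 \left(\left(-6\right) \left(- \frac{1}{4}\right)\right) = \left(-2\right) \frac{3}{2} = -3$)
$b = -2$
$h{\left(m \right)} = 5 m$
$f{\left(C \right)} = 3$
$t{\left(12,b \right)} + f{\left(3 \right)} h{\left(N \right)} = 7 + 3 \cdot 5 \left(-3\right) = 7 + 3 \left(-15\right) = 7 - 45 = -38$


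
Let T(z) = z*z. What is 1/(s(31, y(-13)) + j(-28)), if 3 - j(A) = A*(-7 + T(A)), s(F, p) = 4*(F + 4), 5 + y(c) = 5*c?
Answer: 1/21899 ≈ 4.5664e-5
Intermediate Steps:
T(z) = z²
y(c) = -5 + 5*c
s(F, p) = 16 + 4*F (s(F, p) = 4*(4 + F) = 16 + 4*F)
j(A) = 3 - A*(-7 + A²)
1/(s(31, y(-13)) + j(-28)) = 1/((16 + 4*31) + (3 - 1*(-28)³ + 7*(-28))) = 1/((16 + 124) + (3 - 1*(-21952) - 196)) = 1/(140 + (3 + 21952 - 196)) = 1/(140 + 21759) = 1/21899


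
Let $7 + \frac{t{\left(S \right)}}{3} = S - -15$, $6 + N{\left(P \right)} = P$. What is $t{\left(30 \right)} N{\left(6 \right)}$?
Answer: $0$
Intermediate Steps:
$N{\left(P \right)} = -6 + P$
$t{\left(S \right)} = 24 + 3 S$ ($t{\left(S \right)} = -21 + 3 \left(S - -15\right) = -21 + 3 \left(S + 15\right) = -21 + 3 \left(15 + S\right) = -21 + \left(45 + 3 S\right) = 24 + 3 S$)
$t{\left(30 \right)} N{\left(6 \right)} = \left(24 + 3 \cdot 30\right) \left(-6 + 6\right) = \left(24 + 90\right) 0 = 114 \cdot 0 = 0$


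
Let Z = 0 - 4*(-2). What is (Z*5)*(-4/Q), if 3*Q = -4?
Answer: 120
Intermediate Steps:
Q = -4/3 (Q = (⅓)*(-4) = -4/3 ≈ -1.3333)
Z = 8 (Z = 0 + 8 = 8)
(Z*5)*(-4/Q) = (8*5)*(-4/(-4/3)) = 40*(-4*(-¾)) = 40*3 = 120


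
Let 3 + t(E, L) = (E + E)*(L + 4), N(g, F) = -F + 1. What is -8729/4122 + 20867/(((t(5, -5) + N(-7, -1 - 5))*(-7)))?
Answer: 1019609/2061 ≈ 494.72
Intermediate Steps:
N(g, F) = 1 - F
t(E, L) = -3 + 2*E*(4 + L) (t(E, L) = -3 + (E + E)*(L + 4) = -3 + (2*E)*(4 + L) = -3 + 2*E*(4 + L))
-8729/4122 + 20867/(((t(5, -5) + N(-7, -1 - 5))*(-7))) = -8729/4122 + 20867/((((-3 + 8*5 + 2*5*(-5)) + (1 - (-1 - 5)))*(-7))) = -8729*1/4122 + 20867/((((-3 + 40 - 50) + (1 - 1*(-6)))*(-7))) = -8729/4122 + 20867/(((-13 + (1 + 6))*(-7))) = -8729/4122 + 20867/(((-13 + 7)*(-7))) = -8729/4122 + 20867/((-6*(-7))) = -8729/4122 + 20867/42 = -8729/4122 + 20867*(1/42) = -8729/4122 + 2981/6 = 1019609/2061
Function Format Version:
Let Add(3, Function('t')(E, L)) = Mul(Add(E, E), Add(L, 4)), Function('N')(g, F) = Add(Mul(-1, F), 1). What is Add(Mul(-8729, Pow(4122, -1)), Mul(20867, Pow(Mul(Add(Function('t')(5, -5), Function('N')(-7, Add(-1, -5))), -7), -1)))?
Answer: Rational(1019609, 2061) ≈ 494.72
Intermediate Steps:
Function('N')(g, F) = Add(1, Mul(-1, F))
Function('t')(E, L) = Add(-3, Mul(2, E, Add(4, L))) (Function('t')(E, L) = Add(-3, Mul(Add(E, E), Add(L, 4))) = Add(-3, Mul(Mul(2, E), Add(4, L))) = Add(-3, Mul(2, E, Add(4, L))))
Add(Mul(-8729, Pow(4122, -1)), Mul(20867, Pow(Mul(Add(Function('t')(5, -5), Function('N')(-7, Add(-1, -5))), -7), -1))) = Add(Mul(-8729, Pow(4122, -1)), Mul(20867, Pow(Mul(Add(Add(-3, Mul(8, 5), Mul(2, 5, -5)), Add(1, Mul(-1, Add(-1, -5)))), -7), -1))) = Add(Mul(-8729, Rational(1, 4122)), Mul(20867, Pow(Mul(Add(Add(-3, 40, -50), Add(1, Mul(-1, -6))), -7), -1))) = Add(Rational(-8729, 4122), Mul(20867, Pow(Mul(Add(-13, Add(1, 6)), -7), -1))) = Add(Rational(-8729, 4122), Mul(20867, Pow(Mul(Add(-13, 7), -7), -1))) = Add(Rational(-8729, 4122), Mul(20867, Pow(Mul(-6, -7), -1))) = Add(Rational(-8729, 4122), Mul(20867, Pow(42, -1))) = Add(Rational(-8729, 4122), Mul(20867, Rational(1, 42))) = Add(Rational(-8729, 4122), Rational(2981, 6)) = Rational(1019609, 2061)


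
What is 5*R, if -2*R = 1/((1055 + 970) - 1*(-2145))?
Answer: -1/1668 ≈ -0.00059952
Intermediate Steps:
R = -1/8340 (R = -1/(2*((1055 + 970) - 1*(-2145))) = -1/(2*(2025 + 2145)) = -½/4170 = -½*1/4170 = -1/8340 ≈ -0.00011990)
5*R = 5*(-1/8340) = -1/1668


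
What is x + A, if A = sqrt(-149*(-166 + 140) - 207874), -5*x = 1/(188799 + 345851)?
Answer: -1/2673250 + 20*I*sqrt(510) ≈ -3.7408e-7 + 451.66*I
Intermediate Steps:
x = -1/2673250 (x = -1/(5*(188799 + 345851)) = -1/5/534650 = -1/5*1/534650 = -1/2673250 ≈ -3.7408e-7)
A = 20*I*sqrt(510) (A = sqrt(-149*(-26) - 207874) = sqrt(3874 - 207874) = sqrt(-204000) = 20*I*sqrt(510) ≈ 451.66*I)
x + A = -1/2673250 + 20*I*sqrt(510)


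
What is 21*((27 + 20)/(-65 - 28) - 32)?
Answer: -21161/31 ≈ -682.61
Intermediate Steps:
21*((27 + 20)/(-65 - 28) - 32) = 21*(47/(-93) - 32) = 21*(47*(-1/93) - 32) = 21*(-47/93 - 32) = 21*(-3023/93) = -21161/31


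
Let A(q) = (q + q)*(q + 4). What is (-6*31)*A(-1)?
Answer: 1116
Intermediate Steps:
A(q) = 2*q*(4 + q) (A(q) = (2*q)*(4 + q) = 2*q*(4 + q))
(-6*31)*A(-1) = (-6*31)*(2*(-1)*(4 - 1)) = -372*(-1)*3 = -186*(-6) = 1116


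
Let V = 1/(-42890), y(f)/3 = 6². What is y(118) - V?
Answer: 4632121/42890 ≈ 108.00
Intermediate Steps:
y(f) = 108 (y(f) = 3*6² = 3*36 = 108)
V = -1/42890 ≈ -2.3315e-5
y(118) - V = 108 - 1*(-1/42890) = 108 + 1/42890 = 4632121/42890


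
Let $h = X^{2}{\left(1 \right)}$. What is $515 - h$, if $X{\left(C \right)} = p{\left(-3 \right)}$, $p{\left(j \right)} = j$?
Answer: $506$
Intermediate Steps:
$X{\left(C \right)} = -3$
$h = 9$ ($h = \left(-3\right)^{2} = 9$)
$515 - h = 515 - 9 = 506$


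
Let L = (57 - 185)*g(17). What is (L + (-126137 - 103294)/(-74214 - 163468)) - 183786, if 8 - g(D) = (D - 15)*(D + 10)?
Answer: -42282923005/237682 ≈ -1.7790e+5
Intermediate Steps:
g(D) = 8 - (-15 + D)*(10 + D) (g(D) = 8 - (D - 15)*(D + 10) = 8 - (-15 + D)*(10 + D))
L = 5888 (L = (57 - 185)*(158 - 1*17**2 + 5*17) = -128*(158 - 1*289 + 85) = -128*(158 - 289 + 85) = -128*(-46) = 5888)
(L + (-126137 - 103294)/(-74214 - 163468)) - 183786 = (5888 + (-126137 - 103294)/(-74214 - 163468)) - 183786 = (5888 - 229431/(-237682)) - 183786 = (5888 - 229431*(-1/237682)) - 183786 = (5888 + 229431/237682) - 183786 = 1399701047/237682 - 183786 = -42282923005/237682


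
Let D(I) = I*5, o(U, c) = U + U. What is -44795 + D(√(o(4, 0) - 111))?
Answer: -44795 + 5*I*√103 ≈ -44795.0 + 50.744*I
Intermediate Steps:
o(U, c) = 2*U
D(I) = 5*I
-44795 + D(√(o(4, 0) - 111)) = -44795 + 5*√(2*4 - 111) = -44795 + 5*√(8 - 111) = -44795 + 5*√(-103) = -44795 + 5*(I*√103) = -44795 + 5*I*√103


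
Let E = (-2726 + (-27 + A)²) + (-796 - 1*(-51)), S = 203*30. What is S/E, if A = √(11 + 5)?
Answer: -3045/1471 ≈ -2.0700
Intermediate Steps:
A = 4 (A = √16 = 4)
S = 6090
E = -2942 (E = (-2726 + (-27 + 4)²) + (-796 - 1*(-51)) = (-2726 + (-23)²) + (-796 + 51) = (-2726 + 529) - 745 = -2197 - 745 = -2942)
S/E = 6090/(-2942) = 6090*(-1/2942) = -3045/1471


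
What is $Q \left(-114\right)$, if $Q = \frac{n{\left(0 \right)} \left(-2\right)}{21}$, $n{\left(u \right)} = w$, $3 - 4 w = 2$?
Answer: $\frac{19}{7} \approx 2.7143$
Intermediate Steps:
$w = \frac{1}{4}$ ($w = \frac{3}{4} - \frac{1}{2} = \frac{1}{4} \approx 0.25$)
$n{\left(u \right)} = \frac{1}{4}$
$Q = - \frac{1}{42}$ ($Q = \frac{\frac{1}{4} \left(-2\right)}{21} = \left(- \frac{1}{2}\right) \frac{1}{21} = - \frac{1}{42} \approx -0.02381$)
$Q \left(-114\right) = \left(- \frac{1}{42}\right) \left(-114\right) = \frac{19}{7}$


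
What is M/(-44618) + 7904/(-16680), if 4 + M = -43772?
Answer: 23595188/46514265 ≈ 0.50727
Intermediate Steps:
M = -43776 (M = -4 - 43772 = -43776)
M/(-44618) + 7904/(-16680) = -43776/(-44618) + 7904/(-16680) = -43776*(-1/44618) + 7904*(-1/16680) = 21888/22309 - 988/2085 = 23595188/46514265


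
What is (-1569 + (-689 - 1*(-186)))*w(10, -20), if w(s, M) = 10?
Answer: -20720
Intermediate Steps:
(-1569 + (-689 - 1*(-186)))*w(10, -20) = (-1569 + (-689 - 1*(-186)))*10 = (-1569 + (-689 + 186))*10 = (-1569 - 503)*10 = -2072*10 = -20720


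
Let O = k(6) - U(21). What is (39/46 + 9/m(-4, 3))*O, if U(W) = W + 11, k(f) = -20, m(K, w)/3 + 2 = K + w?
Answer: 182/23 ≈ 7.9130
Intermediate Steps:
m(K, w) = -6 + 3*K + 3*w (m(K, w) = -6 + 3*(K + w) = -6 + (3*K + 3*w) = -6 + 3*K + 3*w)
U(W) = 11 + W
O = -52 (O = -20 - (11 + 21) = -20 - 1*32 = -20 - 32 = -52)
(39/46 + 9/m(-4, 3))*O = (39/46 + 9/(-6 + 3*(-4) + 3*3))*(-52) = (39*(1/46) + 9/(-6 - 12 + 9))*(-52) = (39/46 + 9/(-9))*(-52) = (39/46 + 9*(-1/9))*(-52) = (39/46 - 1)*(-52) = -7/46*(-52) = 182/23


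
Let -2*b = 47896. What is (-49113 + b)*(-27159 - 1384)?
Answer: 2085380123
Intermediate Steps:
b = -23948 (b = -½*47896 = -23948)
(-49113 + b)*(-27159 - 1384) = (-49113 - 23948)*(-27159 - 1384) = -73061*(-28543) = 2085380123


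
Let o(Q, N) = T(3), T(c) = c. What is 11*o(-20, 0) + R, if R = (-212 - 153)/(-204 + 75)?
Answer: 4622/129 ≈ 35.829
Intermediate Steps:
o(Q, N) = 3
R = 365/129 (R = -365/(-129) = -365*(-1/129) = 365/129 ≈ 2.8295)
11*o(-20, 0) + R = 11*3 + 365/129 = 33 + 365/129 = 4622/129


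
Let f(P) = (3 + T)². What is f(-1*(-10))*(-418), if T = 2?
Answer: -10450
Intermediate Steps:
f(P) = 25 (f(P) = (3 + 2)² = 5² = 25)
f(-1*(-10))*(-418) = 25*(-418) = -10450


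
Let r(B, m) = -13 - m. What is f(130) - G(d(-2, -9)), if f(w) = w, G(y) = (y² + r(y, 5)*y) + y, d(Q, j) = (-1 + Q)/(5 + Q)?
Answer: 112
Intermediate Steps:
d(Q, j) = (-1 + Q)/(5 + Q)
G(y) = y² - 17*y (G(y) = (y² + (-13 - 1*5)*y) + y = (y² + (-13 - 5)*y) + y = (y² - 18*y) + y = y² - 17*y)
f(130) - G(d(-2, -9)) = 130 - (-1 - 2)/(5 - 2)*(-17 + (-1 - 2)/(5 - 2)) = 130 - -3/3*(-17 - 3/3) = 130 - (⅓)*(-3)*(-17 + (⅓)*(-3)) = 130 - (-1)*(-17 - 1) = 130 - (-1)*(-18) = 130 - 1*18 = 130 - 18 = 112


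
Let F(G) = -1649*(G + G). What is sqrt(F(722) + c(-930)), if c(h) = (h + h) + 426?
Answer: I*sqrt(2382590) ≈ 1543.6*I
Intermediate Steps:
F(G) = -3298*G
c(h) = 426 + 2*h (c(h) = 2*h + 426 = 426 + 2*h)
sqrt(F(722) + c(-930)) = sqrt(-3298*722 + (426 + 2*(-930))) = sqrt(-2381156 + (426 - 1860)) = sqrt(-2381156 - 1434) = sqrt(-2382590) = I*sqrt(2382590)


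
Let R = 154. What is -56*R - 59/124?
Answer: -1069435/124 ≈ -8624.5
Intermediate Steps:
-56*R - 59/124 = -56*154 - 59/124 = -8624 - 59*1/124 = -8624 - 59/124 = -1069435/124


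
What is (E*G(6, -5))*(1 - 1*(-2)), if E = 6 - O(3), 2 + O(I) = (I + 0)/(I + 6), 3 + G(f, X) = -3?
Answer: -138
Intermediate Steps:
G(f, X) = -6 (G(f, X) = -3 - 3 = -6)
O(I) = -2 + I/(6 + I) (O(I) = -2 + (I + 0)/(I + 6) = -2 + I/(6 + I))
E = 23/3 (E = 6 - (-12 - 1*3)/(6 + 3) = 6 - (-12 - 3)/9 = 6 - (-15)/9 = 6 - 1*(-5/3) = 6 + 5/3 = 23/3 ≈ 7.6667)
(E*G(6, -5))*(1 - 1*(-2)) = ((23/3)*(-6))*(1 - 1*(-2)) = -46*(1 + 2) = -46*3 = -138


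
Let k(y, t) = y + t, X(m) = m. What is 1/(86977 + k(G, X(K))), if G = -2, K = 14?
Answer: 1/86989 ≈ 1.1496e-5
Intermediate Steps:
k(y, t) = t + y
1/(86977 + k(G, X(K))) = 1/(86977 + (14 - 2)) = 1/(86977 + 12) = 1/86989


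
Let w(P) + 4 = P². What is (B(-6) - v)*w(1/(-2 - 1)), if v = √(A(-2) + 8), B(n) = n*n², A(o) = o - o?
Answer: 840 + 70*√2/9 ≈ 851.00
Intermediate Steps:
A(o) = 0
B(n) = n³
w(P) = -4 + P²
v = 2*√2 (v = √(0 + 8) = √8 = 2*√2 ≈ 2.8284)
(B(-6) - v)*w(1/(-2 - 1)) = ((-6)³ - 2*√2)*(-4 + (1/(-2 - 1))²) = (-216 - 2*√2)*(-4 + (1/(-3))²) = (-216 - 2*√2)*(-4 + (-⅓)²) = (-216 - 2*√2)*(-4 + ⅑) = (-216 - 2*√2)*(-35/9) = 840 + 70*√2/9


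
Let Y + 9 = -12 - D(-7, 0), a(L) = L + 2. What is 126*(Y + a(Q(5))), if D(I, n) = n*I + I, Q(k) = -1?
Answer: -1638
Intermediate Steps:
a(L) = 2 + L
D(I, n) = I + I*n (D(I, n) = I*n + I = I + I*n)
Y = -14 (Y = -9 + (-12 - (-7)*(1 + 0)) = -9 + (-12 - (-7)) = -9 + (-12 - 1*(-7)) = -9 + (-12 + 7) = -9 - 5 = -14)
126*(Y + a(Q(5))) = 126*(-14 + (2 - 1)) = 126*(-14 + 1) = 126*(-13) = -1638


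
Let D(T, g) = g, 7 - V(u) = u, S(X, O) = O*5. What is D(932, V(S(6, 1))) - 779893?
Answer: -779891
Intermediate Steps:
S(X, O) = 5*O
V(u) = 7 - u
D(932, V(S(6, 1))) - 779893 = (7 - 5) - 779893 = 2 - 779893 = -779891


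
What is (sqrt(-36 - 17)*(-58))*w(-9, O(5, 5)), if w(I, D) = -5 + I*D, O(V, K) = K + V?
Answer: 5510*I*sqrt(53) ≈ 40113.0*I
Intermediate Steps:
w(I, D) = -5 + D*I
(sqrt(-36 - 17)*(-58))*w(-9, O(5, 5)) = (sqrt(-36 - 17)*(-58))*(-5 + (5 + 5)*(-9)) = (sqrt(-53)*(-58))*(-5 + 10*(-9)) = ((I*sqrt(53))*(-58))*(-5 - 90) = -58*I*sqrt(53)*(-95) = 5510*I*sqrt(53)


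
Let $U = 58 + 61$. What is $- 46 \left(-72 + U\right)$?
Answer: $-2162$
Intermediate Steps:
$U = 119$
$- 46 \left(-72 + U\right) = - 46 \left(-72 + 119\right) = \left(-46\right) 47 = -2162$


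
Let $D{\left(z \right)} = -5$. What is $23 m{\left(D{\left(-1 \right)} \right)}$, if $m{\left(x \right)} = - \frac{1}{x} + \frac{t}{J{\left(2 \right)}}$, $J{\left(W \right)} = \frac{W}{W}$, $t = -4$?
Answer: $- \frac{437}{5} \approx -87.4$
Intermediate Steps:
$J{\left(W \right)} = 1$
$m{\left(x \right)} = -4 - \frac{1}{x}$ ($m{\left(x \right)} = - \frac{1}{x} - \frac{4}{1} = - \frac{1}{x} - 4 = -4 - \frac{1}{x}$)
$23 m{\left(D{\left(-1 \right)} \right)} = 23 \left(-4 - \frac{1}{-5}\right) = 23 \left(-4 - - \frac{1}{5}\right) = 23 \left(-4 + \frac{1}{5}\right) = 23 \left(- \frac{19}{5}\right) = - \frac{437}{5}$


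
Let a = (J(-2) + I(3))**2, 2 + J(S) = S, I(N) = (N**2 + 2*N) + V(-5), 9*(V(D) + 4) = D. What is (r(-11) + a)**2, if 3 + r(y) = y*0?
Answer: 9740641/6561 ≈ 1484.6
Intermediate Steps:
V(D) = -4 + D/9
r(y) = -3 (r(y) = -3 + y*0 = -3 + 0 = -3)
I(N) = -41/9 + N**2 + 2*N (I(N) = (N**2 + 2*N) + (-4 + (1/9)*(-5)) = (N**2 + 2*N) + (-4 - 5/9) = (N**2 + 2*N) - 41/9 = -41/9 + N**2 + 2*N)
J(S) = -2 + S
a = 3364/81 (a = ((-2 - 2) + (-41/9 + 3**2 + 2*3))**2 = (-4 + (-41/9 + 9 + 6))**2 = (-4 + 94/9)**2 = (58/9)**2 = 3364/81 ≈ 41.531)
(r(-11) + a)**2 = (-3 + 3364/81)**2 = (3121/81)**2 = 9740641/6561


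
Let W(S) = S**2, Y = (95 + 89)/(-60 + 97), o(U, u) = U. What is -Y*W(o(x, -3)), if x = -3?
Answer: -1656/37 ≈ -44.757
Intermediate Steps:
Y = 184/37 ≈ 4.9730
-Y*W(o(x, -3)) = -184*(-3)**2/37 = -184*9/37 = -1*1656/37 = -1656/37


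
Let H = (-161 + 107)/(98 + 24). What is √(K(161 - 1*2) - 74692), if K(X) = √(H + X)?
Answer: √(-277928932 + 122*√147498)/61 ≈ 273.28*I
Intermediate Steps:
H = -27/61 (H = -54/122 = -54*1/122 = -27/61 ≈ -0.44262)
K(X) = √(-27/61 + X)
√(K(161 - 1*2) - 74692) = √(√(-1647 + 3721*(161 - 1*2))/61 - 74692) = √(√(-1647 + 3721*(161 - 2))/61 - 74692) = √(√(-1647 + 3721*159)/61 - 74692) = √(√(-1647 + 591639)/61 - 74692) = √(√589992/61 - 74692) = √((2*√147498)/61 - 74692) = √(2*√147498/61 - 74692) = √(-74692 + 2*√147498/61)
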